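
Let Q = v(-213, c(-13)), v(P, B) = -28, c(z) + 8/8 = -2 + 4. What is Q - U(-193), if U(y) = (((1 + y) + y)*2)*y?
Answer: -148638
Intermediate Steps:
c(z) = 1 (c(z) = -1 + (-2 + 4) = -1 + 2 = 1)
U(y) = y*(2 + 4*y) (U(y) = ((1 + 2*y)*2)*y = (2 + 4*y)*y = y*(2 + 4*y))
Q = -28
Q - U(-193) = -28 - 2*(-193)*(1 + 2*(-193)) = -28 - 2*(-193)*(1 - 386) = -28 - 2*(-193)*(-385) = -28 - 1*148610 = -28 - 148610 = -148638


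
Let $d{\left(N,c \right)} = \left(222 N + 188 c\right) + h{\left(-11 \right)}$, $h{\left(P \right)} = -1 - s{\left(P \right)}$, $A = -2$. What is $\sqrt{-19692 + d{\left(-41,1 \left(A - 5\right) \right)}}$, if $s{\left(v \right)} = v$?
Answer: $10 i \sqrt{301} \approx 173.49 i$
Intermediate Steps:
$h{\left(P \right)} = -1 - P$
$d{\left(N,c \right)} = 10 + 188 c + 222 N$ ($d{\left(N,c \right)} = \left(222 N + 188 c\right) - -10 = \left(188 c + 222 N\right) + \left(-1 + 11\right) = \left(188 c + 222 N\right) + 10 = 10 + 188 c + 222 N$)
$\sqrt{-19692 + d{\left(-41,1 \left(A - 5\right) \right)}} = \sqrt{-19692 + \left(10 + 188 \cdot 1 \left(-2 - 5\right) + 222 \left(-41\right)\right)} = \sqrt{-19692 + \left(10 + 188 \cdot 1 \left(-7\right) - 9102\right)} = \sqrt{-19692 + \left(10 + 188 \left(-7\right) - 9102\right)} = \sqrt{-19692 - 10408} = \sqrt{-30100} = 10 i \sqrt{301}$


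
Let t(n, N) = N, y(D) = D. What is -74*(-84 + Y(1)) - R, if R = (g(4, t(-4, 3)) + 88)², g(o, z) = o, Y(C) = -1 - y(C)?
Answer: -2100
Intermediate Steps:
Y(C) = -1 - C
R = 8464 (R = (4 + 88)² = 92² = 8464)
-74*(-84 + Y(1)) - R = -74*(-84 + (-1 - 1*1)) - 1*8464 = -74*(-84 + (-1 - 1)) - 8464 = -74*(-84 - 2) - 8464 = -74*(-86) - 8464 = 6364 - 8464 = -2100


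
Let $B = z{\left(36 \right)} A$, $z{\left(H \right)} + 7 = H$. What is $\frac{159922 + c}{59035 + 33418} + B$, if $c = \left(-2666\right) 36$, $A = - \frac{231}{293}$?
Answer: $- \frac{600606469}{27088729} \approx -22.172$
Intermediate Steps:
$z{\left(H \right)} = -7 + H$
$A = - \frac{231}{293}$ ($A = \left(-231\right) \frac{1}{293} = - \frac{231}{293} \approx -0.7884$)
$c = -95976$
$B = - \frac{6699}{293}$ ($B = \left(-7 + 36\right) \left(- \frac{231}{293}\right) = 29 \left(- \frac{231}{293}\right) = - \frac{6699}{293} \approx -22.863$)
$\frac{159922 + c}{59035 + 33418} + B = \frac{159922 - 95976}{59035 + 33418} - \frac{6699}{293} = \frac{63946}{92453} - \frac{6699}{293} = - \frac{600606469}{27088729}$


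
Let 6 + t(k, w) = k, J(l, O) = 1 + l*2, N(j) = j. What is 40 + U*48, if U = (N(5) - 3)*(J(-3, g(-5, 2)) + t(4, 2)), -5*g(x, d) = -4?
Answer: -632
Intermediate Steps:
g(x, d) = 4/5 (g(x, d) = -1/5*(-4) = 4/5)
J(l, O) = 1 + 2*l
t(k, w) = -6 + k
U = -14 (U = (5 - 3)*((1 + 2*(-3)) + (-6 + 4)) = 2*((1 - 6) - 2) = 2*(-5 - 2) = 2*(-7) = -14)
40 + U*48 = 40 - 14*48 = 40 - 672 = -632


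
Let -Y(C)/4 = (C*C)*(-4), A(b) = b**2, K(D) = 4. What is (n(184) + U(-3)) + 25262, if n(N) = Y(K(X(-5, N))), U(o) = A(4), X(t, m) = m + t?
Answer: 25534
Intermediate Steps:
Y(C) = 16*C**2 (Y(C) = -4*C*C*(-4) = -4*C**2*(-4) = -(-16)*C**2 = 16*C**2)
U(o) = 16 (U(o) = 4**2 = 16)
n(N) = 256 (n(N) = 16*4**2 = 16*16 = 256)
(n(184) + U(-3)) + 25262 = (256 + 16) + 25262 = 272 + 25262 = 25534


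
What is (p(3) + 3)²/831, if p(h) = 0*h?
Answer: 3/277 ≈ 0.010830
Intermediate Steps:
p(h) = 0
(p(3) + 3)²/831 = (0 + 3)²/831 = 3²*(1/831) = 9*(1/831) = 3/277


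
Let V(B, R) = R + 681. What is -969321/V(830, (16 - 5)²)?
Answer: -969321/802 ≈ -1208.6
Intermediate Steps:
V(B, R) = 681 + R
-969321/V(830, (16 - 5)²) = -969321/(681 + (16 - 5)²) = -969321/(681 + 11²) = -969321/(681 + 121) = -969321/802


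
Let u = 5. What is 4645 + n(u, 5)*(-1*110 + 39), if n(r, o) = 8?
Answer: 4077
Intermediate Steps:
4645 + n(u, 5)*(-1*110 + 39) = 4645 + 8*(-1*110 + 39) = 4645 + 8*(-110 + 39) = 4645 + 8*(-71) = 4645 - 568 = 4077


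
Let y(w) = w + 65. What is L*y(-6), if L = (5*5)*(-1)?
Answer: -1475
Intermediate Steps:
y(w) = 65 + w
L = -25 (L = 25*(-1) = -25)
L*y(-6) = -25*(65 - 6) = -25*59 = -1475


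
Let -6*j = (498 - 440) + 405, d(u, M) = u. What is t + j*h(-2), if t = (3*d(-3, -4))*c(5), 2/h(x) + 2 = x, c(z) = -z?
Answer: 1003/12 ≈ 83.583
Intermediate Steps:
h(x) = 2/(-2 + x)
t = 45 (t = (3*(-3))*(-1*5) = -9*(-5) = 45)
j = -463/6 (j = -((498 - 440) + 405)/6 = -(58 + 405)/6 = -⅙*463 = -463/6 ≈ -77.167)
t + j*h(-2) = 45 - 463/(3*(-2 - 2)) = 45 - 463/(3*(-4)) = 45 - 463*(-1)/(3*4) = 45 - 463/6*(-½) = 45 + 463/12 = 1003/12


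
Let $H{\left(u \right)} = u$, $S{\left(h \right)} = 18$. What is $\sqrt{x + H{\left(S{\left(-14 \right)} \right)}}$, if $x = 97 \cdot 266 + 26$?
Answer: $\sqrt{25846} \approx 160.77$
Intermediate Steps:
$x = 25828$ ($x = 25802 + 26 = 25828$)
$\sqrt{x + H{\left(S{\left(-14 \right)} \right)}} = \sqrt{25828 + 18} = \sqrt{25846}$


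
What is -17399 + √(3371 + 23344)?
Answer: -17399 + √26715 ≈ -17236.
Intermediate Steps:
-17399 + √(3371 + 23344) = -17399 + √26715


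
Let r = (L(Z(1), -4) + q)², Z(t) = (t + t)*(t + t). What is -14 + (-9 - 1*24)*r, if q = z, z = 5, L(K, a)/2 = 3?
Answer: -4007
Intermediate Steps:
Z(t) = 4*t² (Z(t) = (2*t)*(2*t) = 4*t²)
L(K, a) = 6 (L(K, a) = 2*3 = 6)
q = 5
r = 121 (r = (6 + 5)² = 11² = 121)
-14 + (-9 - 1*24)*r = -14 + (-9 - 1*24)*121 = -14 + (-9 - 24)*121 = -14 - 33*121 = -14 - 3993 = -4007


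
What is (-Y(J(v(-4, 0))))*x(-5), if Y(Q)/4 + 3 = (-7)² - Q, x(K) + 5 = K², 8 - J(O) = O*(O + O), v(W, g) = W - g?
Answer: -5600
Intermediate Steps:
J(O) = 8 - 2*O² (J(O) = 8 - O*(O + O) = 8 - O*2*O = 8 - 2*O²)
x(K) = -5 + K²
Y(Q) = 184 - 4*Q (Y(Q) = -12 + 4*((-7)² - Q) = -12 + 4*(49 - Q) = -12 + (196 - 4*Q) = 184 - 4*Q)
(-Y(J(v(-4, 0))))*x(-5) = (-(184 - 4*(8 - 2*(-4 - 1*0)²)))*(-5 + (-5)²) = (-(184 - 4*(8 - 2*(-4 + 0)²)))*(-5 + 25) = -(184 - 4*(8 - 2*(-4)²))*20 = -(184 - 4*(8 - 2*16))*20 = -(184 - 4*(8 - 32))*20 = -(184 - 4*(-24))*20 = -(184 + 96)*20 = -1*280*20 = -280*20 = -5600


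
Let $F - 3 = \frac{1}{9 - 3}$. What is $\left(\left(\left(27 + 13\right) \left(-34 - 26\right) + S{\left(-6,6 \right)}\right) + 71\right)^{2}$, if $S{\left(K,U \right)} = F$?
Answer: $\frac{194742025}{36} \approx 5.4095 \cdot 10^{6}$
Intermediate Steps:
$F = \frac{19}{6}$ ($F = 3 + \frac{1}{9 - 3} = 3 + \frac{1}{6} = \frac{19}{6} \approx 3.1667$)
$S{\left(K,U \right)} = \frac{19}{6}$
$\left(\left(\left(27 + 13\right) \left(-34 - 26\right) + S{\left(-6,6 \right)}\right) + 71\right)^{2} = \left(\left(\left(27 + 13\right) \left(-34 - 26\right) + \frac{19}{6}\right) + 71\right)^{2} = \left(\left(40 \left(-60\right) + \frac{19}{6}\right) + 71\right)^{2} = \left(\left(-2400 + \frac{19}{6}\right) + 71\right)^{2} = \left(- \frac{14381}{6} + 71\right)^{2} = \left(- \frac{13955}{6}\right)^{2} = \frac{194742025}{36}$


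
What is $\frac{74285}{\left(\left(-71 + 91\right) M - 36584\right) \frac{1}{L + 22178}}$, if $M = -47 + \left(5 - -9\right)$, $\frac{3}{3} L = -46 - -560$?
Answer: $- \frac{421418805}{9311} \approx -45260.0$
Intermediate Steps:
$L = 514$ ($L = -46 - -560 = -46 + 560 = 514$)
$M = -33$ ($M = -47 + \left(5 + 9\right) = -47 + 14 = -33$)
$\frac{74285}{\left(\left(-71 + 91\right) M - 36584\right) \frac{1}{L + 22178}} = \frac{74285}{\left(\left(-71 + 91\right) \left(-33\right) - 36584\right) \frac{1}{514 + 22178}} = \frac{74285}{\left(20 \left(-33\right) - 36584\right) \frac{1}{22692}} = \frac{74285}{\left(-660 - 36584\right) \frac{1}{22692}} = \frac{74285}{\left(-37244\right) \frac{1}{22692}} = \frac{74285}{- \frac{9311}{5673}} = 74285 \left(- \frac{5673}{9311}\right) = - \frac{421418805}{9311}$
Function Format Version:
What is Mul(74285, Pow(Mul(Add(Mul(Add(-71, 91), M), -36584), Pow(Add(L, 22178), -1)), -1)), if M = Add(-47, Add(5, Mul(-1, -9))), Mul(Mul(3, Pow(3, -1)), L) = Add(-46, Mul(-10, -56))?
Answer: Rational(-421418805, 9311) ≈ -45260.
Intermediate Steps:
L = 514 (L = Add(-46, Mul(-10, -56)) = Add(-46, 560) = 514)
M = -33 (M = Add(-47, Add(5, 9)) = Add(-47, 14) = -33)
Mul(74285, Pow(Mul(Add(Mul(Add(-71, 91), M), -36584), Pow(Add(L, 22178), -1)), -1)) = Mul(74285, Pow(Mul(Add(Mul(Add(-71, 91), -33), -36584), Pow(Add(514, 22178), -1)), -1)) = Mul(74285, Pow(Mul(Add(Mul(20, -33), -36584), Pow(22692, -1)), -1)) = Mul(74285, Pow(Mul(Add(-660, -36584), Rational(1, 22692)), -1)) = Mul(74285, Pow(Mul(-37244, Rational(1, 22692)), -1)) = Mul(74285, Pow(Rational(-9311, 5673), -1)) = Mul(74285, Rational(-5673, 9311)) = Rational(-421418805, 9311)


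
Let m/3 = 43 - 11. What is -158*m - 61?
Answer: -15229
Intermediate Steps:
m = 96 (m = 3*(43 - 11) = 3*32 = 96)
-158*m - 61 = -158*96 - 61 = -15168 - 61 = -15229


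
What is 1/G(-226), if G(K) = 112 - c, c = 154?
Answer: -1/42 ≈ -0.023810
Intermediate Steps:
G(K) = -42 (G(K) = 112 - 1*154 = 112 - 154 = -42)
1/G(-226) = 1/(-42) = -1/42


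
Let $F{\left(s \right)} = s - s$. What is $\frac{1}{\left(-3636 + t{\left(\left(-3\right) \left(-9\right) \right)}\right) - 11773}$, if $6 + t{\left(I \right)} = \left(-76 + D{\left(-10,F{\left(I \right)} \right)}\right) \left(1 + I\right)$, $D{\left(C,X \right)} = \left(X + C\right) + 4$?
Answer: $- \frac{1}{17711} \approx -5.6462 \cdot 10^{-5}$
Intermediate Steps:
$F{\left(s \right)} = 0$
$D{\left(C,X \right)} = 4 + C + X$ ($D{\left(C,X \right)} = \left(C + X\right) + 4 = 4 + C + X$)
$t{\left(I \right)} = -88 - 82 I$ ($t{\left(I \right)} = -6 + \left(-76 + \left(4 - 10 + 0\right)\right) \left(1 + I\right) = -6 + \left(-76 - 6\right) \left(1 + I\right) = -6 - 82 \left(1 + I\right) = -6 - \left(82 + 82 I\right) = -88 - 82 I$)
$\frac{1}{\left(-3636 + t{\left(\left(-3\right) \left(-9\right) \right)}\right) - 11773} = \frac{1}{\left(-3636 - \left(88 + 82 \left(\left(-3\right) \left(-9\right)\right)\right)\right) - 11773} = \frac{1}{\left(-3636 - 2302\right) - 11773} = \frac{1}{-5938 - 11773} = \frac{1}{-17711} = - \frac{1}{17711}$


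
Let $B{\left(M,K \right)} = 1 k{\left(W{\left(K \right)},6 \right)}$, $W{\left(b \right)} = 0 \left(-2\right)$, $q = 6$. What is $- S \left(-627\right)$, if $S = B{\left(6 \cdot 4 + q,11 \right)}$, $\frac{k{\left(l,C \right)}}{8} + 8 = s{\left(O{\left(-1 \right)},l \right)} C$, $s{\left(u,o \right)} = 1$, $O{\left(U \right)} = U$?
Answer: $-10032$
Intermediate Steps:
$W{\left(b \right)} = 0$
$k{\left(l,C \right)} = -64 + 8 C$ ($k{\left(l,C \right)} = -64 + 8 \cdot 1 C = -64 + 8 C$)
$B{\left(M,K \right)} = -16$ ($B{\left(M,K \right)} = 1 \left(-64 + 8 \cdot 6\right) = 1 \left(-64 + 48\right) = 1 \left(-16\right) = -16$)
$S = -16$
$- S \left(-627\right) = \left(-1\right) \left(-16\right) \left(-627\right) = 16 \left(-627\right) = -10032$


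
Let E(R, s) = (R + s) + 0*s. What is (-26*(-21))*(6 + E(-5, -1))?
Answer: 0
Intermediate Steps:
E(R, s) = R + s (E(R, s) = (R + s) + 0 = R + s)
(-26*(-21))*(6 + E(-5, -1)) = (-26*(-21))*(6 + (-5 - 1)) = 546*(6 - 6) = 546*0 = 0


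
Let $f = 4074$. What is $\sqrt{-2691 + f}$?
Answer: $\sqrt{1383} \approx 37.189$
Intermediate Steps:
$\sqrt{-2691 + f} = \sqrt{-2691 + 4074} = \sqrt{1383}$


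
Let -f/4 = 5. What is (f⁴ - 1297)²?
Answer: 25186642209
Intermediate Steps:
f = -20 (f = -4*5 = -20)
(f⁴ - 1297)² = ((-20)⁴ - 1297)² = (160000 - 1297)² = 158703² = 25186642209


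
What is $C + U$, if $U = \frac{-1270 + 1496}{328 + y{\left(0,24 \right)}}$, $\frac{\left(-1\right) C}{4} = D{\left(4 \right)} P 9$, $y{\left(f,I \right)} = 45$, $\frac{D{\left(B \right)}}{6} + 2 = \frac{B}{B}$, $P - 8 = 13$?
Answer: $\frac{1692154}{373} \approx 4536.6$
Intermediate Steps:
$P = 21$ ($P = 8 + 13 = 21$)
$D{\left(B \right)} = -6$ ($D{\left(B \right)} = -12 + 6 \frac{B}{B} = -12 + 6 \cdot 1 = -12 + 6 = -6$)
$C = 4536$ ($C = - 4 \left(-6\right) 21 \cdot 9 = - 4 \left(\left(-126\right) 9\right) = \left(-4\right) \left(-1134\right) = 4536$)
$U = \frac{226}{373}$ ($U = \frac{-1270 + 1496}{328 + 45} = \frac{226}{373} \approx 0.6059$)
$C + U = 4536 + \frac{226}{373} = \frac{1692154}{373}$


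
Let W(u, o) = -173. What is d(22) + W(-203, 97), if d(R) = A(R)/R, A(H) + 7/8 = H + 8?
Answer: -30215/176 ≈ -171.68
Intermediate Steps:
A(H) = 57/8 + H (A(H) = -7/8 + (H + 8) = -7/8 + (8 + H) = 57/8 + H)
d(R) = (57/8 + R)/R
d(22) + W(-203, 97) = (57/8 + 22)/22 - 173 = (1/22)*(233/8) - 173 = 233/176 - 173 = -30215/176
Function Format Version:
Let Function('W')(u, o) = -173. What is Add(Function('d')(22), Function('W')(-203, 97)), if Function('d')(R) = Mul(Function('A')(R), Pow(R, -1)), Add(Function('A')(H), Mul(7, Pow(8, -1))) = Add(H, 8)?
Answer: Rational(-30215, 176) ≈ -171.68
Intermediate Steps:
Function('A')(H) = Add(Rational(57, 8), H) (Function('A')(H) = Add(Rational(-7, 8), Add(H, 8)) = Add(Rational(-7, 8), Add(8, H)) = Add(Rational(57, 8), H))
Function('d')(R) = Mul(Pow(R, -1), Add(Rational(57, 8), R)) (Function('d')(R) = Mul(Add(Rational(57, 8), R), Pow(R, -1)) = Mul(Pow(R, -1), Add(Rational(57, 8), R)))
Add(Function('d')(22), Function('W')(-203, 97)) = Add(Mul(Pow(22, -1), Add(Rational(57, 8), 22)), -173) = Add(Mul(Rational(1, 22), Rational(233, 8)), -173) = Add(Rational(233, 176), -173) = Rational(-30215, 176)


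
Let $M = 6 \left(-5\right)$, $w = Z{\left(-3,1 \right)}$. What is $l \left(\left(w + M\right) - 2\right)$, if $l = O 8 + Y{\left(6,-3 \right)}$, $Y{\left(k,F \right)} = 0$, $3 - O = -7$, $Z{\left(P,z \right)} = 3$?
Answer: $-2320$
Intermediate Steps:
$O = 10$ ($O = 3 - -7 = 3 + 7 = 10$)
$w = 3$
$M = -30$
$l = 80$ ($l = 10 \cdot 8 + 0 = 80 + 0 = 80$)
$l \left(\left(w + M\right) - 2\right) = 80 \left(\left(3 - 30\right) - 2\right) = 80 \left(-27 - 2\right) = 80 \left(-29\right) = -2320$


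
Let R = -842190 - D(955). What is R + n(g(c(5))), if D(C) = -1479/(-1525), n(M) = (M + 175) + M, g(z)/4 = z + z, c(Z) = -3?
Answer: -1284147554/1525 ≈ -8.4206e+5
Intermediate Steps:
g(z) = 8*z (g(z) = 4*(z + z) = 4*(2*z) = 8*z)
n(M) = 175 + 2*M (n(M) = (175 + M) + M = 175 + 2*M)
D(C) = 1479/1525 (D(C) = -1479*(-1/1525) = 1479/1525)
R = -1284341229/1525 (R = -842190 - 1*1479/1525 = -842190 - 1479/1525 = -1284341229/1525 ≈ -8.4219e+5)
R + n(g(c(5))) = -1284341229/1525 + (175 + 2*(8*(-3))) = -1284341229/1525 + (175 + 2*(-24)) = -1284341229/1525 + (175 - 48) = -1284341229/1525 + 127 = -1284147554/1525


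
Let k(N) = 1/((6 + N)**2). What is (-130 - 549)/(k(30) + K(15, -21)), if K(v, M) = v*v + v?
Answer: -879984/311041 ≈ -2.8292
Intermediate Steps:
K(v, M) = v + v**2 (K(v, M) = v**2 + v = v + v**2)
k(N) = (6 + N)**(-2)
(-130 - 549)/(k(30) + K(15, -21)) = (-130 - 549)/((6 + 30)**(-2) + 15*(1 + 15)) = -679/(36**(-2) + 15*16) = -679/(1/1296 + 240) = -679/311041/1296 = -679*1296/311041 = -879984/311041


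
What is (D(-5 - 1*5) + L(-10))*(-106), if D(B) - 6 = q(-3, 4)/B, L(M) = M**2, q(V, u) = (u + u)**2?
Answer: -52788/5 ≈ -10558.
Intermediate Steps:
q(V, u) = 4*u**2 (q(V, u) = (2*u)**2 = 4*u**2)
D(B) = 6 + 64/B (D(B) = 6 + (4*4**2)/B = 6 + (4*16)/B = 6 + 64/B)
(D(-5 - 1*5) + L(-10))*(-106) = ((6 + 64/(-5 - 1*5)) + (-10)**2)*(-106) = ((6 + 64/(-5 - 5)) + 100)*(-106) = ((6 + 64/(-10)) + 100)*(-106) = ((6 + 64*(-1/10)) + 100)*(-106) = ((6 - 32/5) + 100)*(-106) = (-2/5 + 100)*(-106) = (498/5)*(-106) = -52788/5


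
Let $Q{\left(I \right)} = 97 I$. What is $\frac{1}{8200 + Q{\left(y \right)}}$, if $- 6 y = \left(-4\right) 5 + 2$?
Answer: $\frac{1}{8491} \approx 0.00011777$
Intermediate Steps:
$y = 3$ ($y = - \frac{\left(-4\right) 5 + 2}{6} = - \frac{-20 + 2}{6} = \left(- \frac{1}{6}\right) \left(-18\right) = 3$)
$\frac{1}{8200 + Q{\left(y \right)}} = \frac{1}{8200 + 97 \cdot 3} = \frac{1}{8200 + 291} = \frac{1}{8491}$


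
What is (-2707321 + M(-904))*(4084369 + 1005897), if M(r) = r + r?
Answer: -13790187238314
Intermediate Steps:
M(r) = 2*r
(-2707321 + M(-904))*(4084369 + 1005897) = (-2707321 + 2*(-904))*(4084369 + 1005897) = (-2707321 - 1808)*5090266 = -2709129*5090266 = -13790187238314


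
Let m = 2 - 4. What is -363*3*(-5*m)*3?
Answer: -32670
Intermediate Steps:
m = -2
-363*3*(-5*m)*3 = -363*3*(-5*(-2))*3 = -363*3*10*3 = -10890*3 = -363*90 = -32670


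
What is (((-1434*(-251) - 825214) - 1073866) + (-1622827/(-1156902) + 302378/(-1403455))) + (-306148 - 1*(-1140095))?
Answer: -1145001407545481261/1623659896410 ≈ -7.0520e+5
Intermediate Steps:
(((-1434*(-251) - 825214) - 1073866) + (-1622827/(-1156902) + 302378/(-1403455))) + (-306148 - 1*(-1140095)) = (((359934 - 825214) - 1073866) + (-1622827*(-1/1156902) + 302378*(-1/1403455))) + (-306148 + 1140095) = ((-465280 - 1073866) + (1622827/1156902 - 302378/1403455)) + 833947 = (-1539146 + 1927742954329/1623659896410) + 833947 = -2499047707176911531/1623659896410 + 833947 = -1145001407545481261/1623659896410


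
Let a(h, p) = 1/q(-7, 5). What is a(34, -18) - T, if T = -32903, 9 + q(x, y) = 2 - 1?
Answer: 263223/8 ≈ 32903.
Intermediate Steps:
q(x, y) = -8 (q(x, y) = -9 + (2 - 1) = -9 + 1 = -8)
a(h, p) = -1/8 (a(h, p) = 1/(-8) = -1/8)
a(34, -18) - T = -1/8 - 1*(-32903) = -1/8 + 32903 = 263223/8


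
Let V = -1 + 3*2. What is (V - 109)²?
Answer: 10816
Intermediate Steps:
V = 5 (V = -1 + 6 = 5)
(V - 109)² = (5 - 109)² = (-104)² = 10816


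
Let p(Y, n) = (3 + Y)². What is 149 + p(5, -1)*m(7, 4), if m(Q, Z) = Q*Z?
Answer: 1941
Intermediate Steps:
149 + p(5, -1)*m(7, 4) = 149 + (3 + 5)²*(7*4) = 149 + 8²*28 = 149 + 64*28 = 149 + 1792 = 1941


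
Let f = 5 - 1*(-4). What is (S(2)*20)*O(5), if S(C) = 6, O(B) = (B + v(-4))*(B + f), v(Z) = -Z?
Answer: 15120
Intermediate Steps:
f = 9 (f = 5 + 4 = 9)
O(B) = (4 + B)*(9 + B) (O(B) = (B - 1*(-4))*(B + 9) = (B + 4)*(9 + B) = (4 + B)*(9 + B))
(S(2)*20)*O(5) = (6*20)*(36 + 5**2 + 13*5) = 120*(36 + 25 + 65) = 120*126 = 15120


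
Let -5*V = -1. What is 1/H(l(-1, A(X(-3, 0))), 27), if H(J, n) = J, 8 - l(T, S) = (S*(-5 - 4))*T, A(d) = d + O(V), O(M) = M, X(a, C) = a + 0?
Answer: 5/166 ≈ 0.030120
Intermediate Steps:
X(a, C) = a
V = 1/5 (V = -1/5*(-1) = 1/5 ≈ 0.20000)
A(d) = 1/5 + d (A(d) = d + 1/5 = 1/5 + d)
l(T, S) = 8 + 9*S*T (l(T, S) = 8 - S*(-5 - 4)*T = 8 - S*(-9)*T = 8 - (-9*S)*T = 8 - (-9)*S*T = 8 + 9*S*T)
1/H(l(-1, A(X(-3, 0))), 27) = 1/(8 + 9*(1/5 - 3)*(-1)) = 1/(8 + 9*(-14/5)*(-1)) = 1/(8 + 126/5) = 1/(166/5) = 5/166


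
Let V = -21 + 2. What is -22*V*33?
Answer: 13794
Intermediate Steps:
V = -19
-22*V*33 = -22*(-19)*33 = 418*33 = 13794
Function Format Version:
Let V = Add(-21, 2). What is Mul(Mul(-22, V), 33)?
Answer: 13794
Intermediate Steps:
V = -19
Mul(Mul(-22, V), 33) = Mul(Mul(-22, -19), 33) = Mul(418, 33) = 13794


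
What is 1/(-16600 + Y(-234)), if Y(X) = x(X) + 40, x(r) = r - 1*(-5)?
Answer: -1/16789 ≈ -5.9563e-5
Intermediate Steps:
x(r) = 5 + r (x(r) = r + 5 = 5 + r)
Y(X) = 45 + X (Y(X) = (5 + X) + 40 = 45 + X)
1/(-16600 + Y(-234)) = 1/(-16600 + (45 - 234)) = 1/(-16600 - 189) = 1/(-16789) = -1/16789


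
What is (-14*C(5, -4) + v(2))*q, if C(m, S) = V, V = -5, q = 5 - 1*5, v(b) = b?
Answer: 0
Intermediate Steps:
q = 0 (q = 5 - 5 = 0)
C(m, S) = -5
(-14*C(5, -4) + v(2))*q = (-14*(-5) + 2)*0 = (70 + 2)*0 = 72*0 = 0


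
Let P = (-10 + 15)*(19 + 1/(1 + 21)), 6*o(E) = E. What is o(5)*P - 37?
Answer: 5591/132 ≈ 42.356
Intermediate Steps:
o(E) = E/6
P = 2095/22 (P = 5*(19 + 1/22) = 5*(419/22) = 2095/22 ≈ 95.227)
o(5)*P - 37 = ((⅙)*5)*(2095/22) - 37 = (⅚)*(2095/22) - 37 = 10475/132 - 37 = 5591/132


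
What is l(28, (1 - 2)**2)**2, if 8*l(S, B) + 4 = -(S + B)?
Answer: 1089/64 ≈ 17.016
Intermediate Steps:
l(S, B) = -1/2 - B/8 - S/8 (l(S, B) = -1/2 + (-(S + B))/8 = -1/2 + (-(B + S))/8 = -1/2 + (-B - S)/8 = -1/2 + (-B/8 - S/8) = -1/2 - B/8 - S/8)
l(28, (1 - 2)**2)**2 = (-1/2 - (1 - 2)**2/8 - 1/8*28)**2 = (-1/2 - 1/8*(-1)**2 - 7/2)**2 = (-1/2 - 1/8*1 - 7/2)**2 = (-1/2 - 1/8 - 7/2)**2 = (-33/8)**2 = 1089/64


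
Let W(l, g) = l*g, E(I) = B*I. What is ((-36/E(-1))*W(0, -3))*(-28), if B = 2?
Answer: 0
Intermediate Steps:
E(I) = 2*I
W(l, g) = g*l
((-36/E(-1))*W(0, -3))*(-28) = ((-36/(2*(-1)))*(-3*0))*(-28) = (-36/(-2)*0)*(-28) = (-36*(-½)*0)*(-28) = (18*0)*(-28) = 0*(-28) = 0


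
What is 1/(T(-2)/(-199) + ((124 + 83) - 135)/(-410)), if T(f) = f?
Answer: -40795/6754 ≈ -6.0401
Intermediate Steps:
1/(T(-2)/(-199) + ((124 + 83) - 135)/(-410)) = 1/(-2/(-199) + ((124 + 83) - 135)/(-410)) = 1/(-2*(-1/199) + (207 - 135)*(-1/410)) = 1/(2/199 + 72*(-1/410)) = 1/(2/199 - 36/205) = 1/(-6754/40795) = -40795/6754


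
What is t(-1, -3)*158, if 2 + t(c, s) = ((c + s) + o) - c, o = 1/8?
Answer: -3081/4 ≈ -770.25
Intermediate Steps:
o = ⅛ ≈ 0.12500
t(c, s) = -15/8 + s (t(c, s) = -2 + (((c + s) + ⅛) - c) = -2 + ((⅛ + c + s) - c) = -2 + (⅛ + s) = -15/8 + s)
t(-1, -3)*158 = (-15/8 - 3)*158 = -39/8*158 = -3081/4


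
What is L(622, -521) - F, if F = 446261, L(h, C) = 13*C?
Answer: -453034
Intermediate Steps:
L(622, -521) - F = 13*(-521) - 1*446261 = -6773 - 446261 = -453034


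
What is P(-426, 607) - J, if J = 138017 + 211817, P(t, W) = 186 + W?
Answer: -349041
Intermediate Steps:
J = 349834
P(-426, 607) - J = (186 + 607) - 1*349834 = 793 - 349834 = -349041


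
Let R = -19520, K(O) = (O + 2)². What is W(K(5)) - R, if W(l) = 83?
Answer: 19603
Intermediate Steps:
K(O) = (2 + O)²
W(K(5)) - R = 83 - 1*(-19520) = 83 + 19520 = 19603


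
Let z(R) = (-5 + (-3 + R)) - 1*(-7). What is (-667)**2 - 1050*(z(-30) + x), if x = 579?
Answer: -130511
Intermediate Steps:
z(R) = -1 + R (z(R) = (-8 + R) + 7 = -1 + R)
(-667)**2 - 1050*(z(-30) + x) = (-667)**2 - 1050*((-1 - 30) + 579) = 444889 - 1050*(-31 + 579) = 444889 - 1050*548 = 444889 - 1*575400 = 444889 - 575400 = -130511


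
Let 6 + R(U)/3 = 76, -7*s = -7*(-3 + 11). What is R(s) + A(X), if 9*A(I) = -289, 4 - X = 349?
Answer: 1601/9 ≈ 177.89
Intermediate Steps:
X = -345 (X = 4 - 1*349 = 4 - 349 = -345)
s = 8 (s = -(-1)*(-3 + 11) = -(-1)*8 = -⅐*(-56) = 8)
R(U) = 210 (R(U) = -18 + 3*76 = -18 + 228 = 210)
A(I) = -289/9 (A(I) = (⅑)*(-289) = -289/9)
R(s) + A(X) = 210 - 289/9 = 1601/9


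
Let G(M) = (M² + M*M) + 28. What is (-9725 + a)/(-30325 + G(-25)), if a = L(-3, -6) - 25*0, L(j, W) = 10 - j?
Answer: 9712/29047 ≈ 0.33435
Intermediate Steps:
G(M) = 28 + 2*M² (G(M) = (M² + M²) + 28 = 2*M² + 28 = 28 + 2*M²)
a = 13 (a = (10 - 1*(-3)) - 25*0 = (10 + 3) + 0 = 13 + 0 = 13)
(-9725 + a)/(-30325 + G(-25)) = (-9725 + 13)/(-30325 + (28 + 2*(-25)²)) = -9712/(-30325 + (28 + 2*625)) = -9712/(-30325 + (28 + 1250)) = -9712/(-30325 + 1278) = -9712/(-29047) = -9712*(-1/29047) = 9712/29047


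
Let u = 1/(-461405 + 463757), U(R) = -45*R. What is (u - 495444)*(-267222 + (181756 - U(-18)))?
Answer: 25134016786303/588 ≈ 4.2745e+10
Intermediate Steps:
u = 1/2352 ≈ 0.00042517
(u - 495444)*(-267222 + (181756 - U(-18))) = (1/2352 - 495444)*(-267222 + (181756 - (-45)*(-18))) = -1165284287*(-267222 + (181756 - 1*810))/2352 = -1165284287*(-267222 + (181756 - 810))/2352 = -1165284287*(-267222 + 180946)/2352 = -1165284287/2352*(-86276) = 25134016786303/588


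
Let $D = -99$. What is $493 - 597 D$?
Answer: $59596$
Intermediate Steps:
$493 - 597 D = 493 - -59103 = 493 + 59103 = 59596$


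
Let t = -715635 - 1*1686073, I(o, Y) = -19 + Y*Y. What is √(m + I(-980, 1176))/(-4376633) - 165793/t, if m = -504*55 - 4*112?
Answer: 165793/2401708 - √1354789/4376633 ≈ 0.068765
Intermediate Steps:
m = -28168 (m = -27720 - 448 = -28168)
I(o, Y) = -19 + Y²
t = -2401708 (t = -715635 - 1686073 = -2401708)
√(m + I(-980, 1176))/(-4376633) - 165793/t = √(-28168 + (-19 + 1176²))/(-4376633) - 165793/(-2401708) = √(-28168 + (-19 + 1382976))*(-1/4376633) - 165793*(-1/2401708) = √(-28168 + 1382957)*(-1/4376633) + 165793/2401708 = √1354789*(-1/4376633) + 165793/2401708 = -√1354789/4376633 + 165793/2401708 = 165793/2401708 - √1354789/4376633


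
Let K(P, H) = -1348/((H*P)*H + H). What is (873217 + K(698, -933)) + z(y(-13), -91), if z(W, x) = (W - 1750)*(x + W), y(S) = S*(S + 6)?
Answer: 530566988880065/607600389 ≈ 8.7322e+5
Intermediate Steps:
y(S) = S*(6 + S)
z(W, x) = (-1750 + W)*(W + x)
K(P, H) = -1348/(H + P*H**2) (K(P, H) = -1348/(P*H**2 + H) = -1348/(H + P*H**2))
(873217 + K(698, -933)) + z(y(-13), -91) = (873217 - 1348/(-933*(1 - 933*698))) + ((-13*(6 - 13))**2 - (-22750)*(6 - 13) - 1750*(-91) - 13*(6 - 13)*(-91)) = (873217 - 1348*(-1/933)/(1 - 651234)) + ((-13*(-7))**2 - (-22750)*(-7) + 159250 - 13*(-7)*(-91)) = (873217 - 1348*(-1/933)/(-651233)) + (91**2 - 1750*91 + 159250 + 91*(-91)) = (873217 - 1348*(-1/933)*(-1/651233)) + (8281 - 159250 + 159250 - 8281) = (873217 - 1348/607600389) + 0 = 530566988880065/607600389 + 0 = 530566988880065/607600389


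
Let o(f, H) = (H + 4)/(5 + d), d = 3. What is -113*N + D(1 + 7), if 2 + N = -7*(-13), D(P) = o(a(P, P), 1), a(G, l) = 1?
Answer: -80451/8 ≈ -10056.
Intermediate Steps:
o(f, H) = ½ + H/8 (o(f, H) = (H + 4)/(5 + 3) = (4 + H)/8 = (4 + H)*(⅛) = ½ + H/8)
D(P) = 5/8 (D(P) = ½ + (⅛)*1 = ½ + ⅛ = 5/8)
N = 89 (N = -2 - 7*(-13) = -2 + 91 = 89)
-113*N + D(1 + 7) = -113*89 + 5/8 = -10057 + 5/8 = -80451/8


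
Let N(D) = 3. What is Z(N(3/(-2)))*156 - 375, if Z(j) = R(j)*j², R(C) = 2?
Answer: 2433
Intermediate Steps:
Z(j) = 2*j²
Z(N(3/(-2)))*156 - 375 = (2*3²)*156 - 375 = (2*9)*156 - 375 = 18*156 - 375 = 2808 - 375 = 2433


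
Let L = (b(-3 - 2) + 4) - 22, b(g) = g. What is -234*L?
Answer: 5382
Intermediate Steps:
L = -23 (L = ((-3 - 2) + 4) - 22 = (-5 + 4) - 22 = -1 - 22 = -23)
-234*L = -234*(-23) = 5382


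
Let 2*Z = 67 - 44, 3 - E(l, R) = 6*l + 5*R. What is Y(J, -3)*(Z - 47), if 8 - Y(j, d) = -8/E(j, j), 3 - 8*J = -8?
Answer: -25276/97 ≈ -260.58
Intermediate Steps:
J = 11/8 (J = 3/8 - ⅛*(-8) = 3/8 + 1 = 11/8 ≈ 1.3750)
E(l, R) = 3 - 6*l - 5*R (E(l, R) = 3 - (6*l + 5*R) = 3 - (5*R + 6*l) = 3 + (-6*l - 5*R) = 3 - 6*l - 5*R)
Y(j, d) = 8 + 8/(3 - 11*j) (Y(j, d) = 8 - (-8)/(3 - 6*j - 5*j) = 8 - (-8)/(3 - 11*j) = 8 + 8/(3 - 11*j))
Z = 23/2 (Z = (67 - 44)/2 = (½)*23 = 23/2 ≈ 11.500)
Y(J, -3)*(Z - 47) = (8*(-4 + 11*(11/8))/(-3 + 11*(11/8)))*(23/2 - 47) = (8*(-4 + 121/8)/(-3 + 121/8))*(-71/2) = (8*(89/8)/(97/8))*(-71/2) = (8*(8/97)*(89/8))*(-71/2) = (712/97)*(-71/2) = -25276/97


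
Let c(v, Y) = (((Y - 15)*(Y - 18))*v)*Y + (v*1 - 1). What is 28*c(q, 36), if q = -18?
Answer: -6858964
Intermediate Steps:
c(v, Y) = -1 + v + Y*v*(-18 + Y)*(-15 + Y) (c(v, Y) = (((-15 + Y)*(-18 + Y))*v)*Y + (v - 1) = (((-18 + Y)*(-15 + Y))*v)*Y + (-1 + v) = (v*(-18 + Y)*(-15 + Y))*Y + (-1 + v) = Y*v*(-18 + Y)*(-15 + Y) + (-1 + v) = -1 + v + Y*v*(-18 + Y)*(-15 + Y))
28*c(q, 36) = 28*(-1 - 18 - 18*36³ - 33*(-18)*36² + 270*36*(-18)) = 28*(-1 - 18 - 18*46656 - 33*(-18)*1296 - 174960) = 28*(-1 - 18 - 839808 + 769824 - 174960) = 28*(-244963) = -6858964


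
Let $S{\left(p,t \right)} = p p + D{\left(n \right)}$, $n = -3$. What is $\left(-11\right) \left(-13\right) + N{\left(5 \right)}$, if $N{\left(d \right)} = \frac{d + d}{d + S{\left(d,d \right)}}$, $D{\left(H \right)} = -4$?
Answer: $\frac{1864}{13} \approx 143.38$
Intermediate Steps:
$S{\left(p,t \right)} = -4 + p^{2}$ ($S{\left(p,t \right)} = p p - 4 = p^{2} - 4 = -4 + p^{2}$)
$N{\left(d \right)} = \frac{2 d}{-4 + d + d^{2}}$ ($N{\left(d \right)} = \frac{d + d}{d + \left(-4 + d^{2}\right)} = \frac{2 d}{-4 + d + d^{2}}$)
$\left(-11\right) \left(-13\right) + N{\left(5 \right)} = \left(-11\right) \left(-13\right) + 2 \cdot 5 \frac{1}{-4 + 5 + 5^{2}} = 143 + 2 \cdot 5 \frac{1}{-4 + 5 + 25} = 143 + 2 \cdot 5 \cdot \frac{1}{26} = 143 + \frac{5}{13} = \frac{1864}{13}$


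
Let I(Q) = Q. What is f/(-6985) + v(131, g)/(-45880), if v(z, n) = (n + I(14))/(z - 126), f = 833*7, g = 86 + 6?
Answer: -133837181/160235900 ≈ -0.83525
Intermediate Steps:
g = 92
f = 5831
v(z, n) = (14 + n)/(-126 + z) (v(z, n) = (n + 14)/(z - 126) = (14 + n)/(-126 + z))
f/(-6985) + v(131, g)/(-45880) = 5831/(-6985) + ((14 + 92)/(-126 + 131))/(-45880) = 5831*(-1/6985) + (106/5)*(-1/45880) = -5831/6985 + ((1/5)*106)*(-1/45880) = -5831/6985 + (106/5)*(-1/45880) = -5831/6985 - 53/114700 = -133837181/160235900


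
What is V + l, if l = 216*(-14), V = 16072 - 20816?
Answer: -7768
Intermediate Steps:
V = -4744
l = -3024
V + l = -4744 - 3024 = -7768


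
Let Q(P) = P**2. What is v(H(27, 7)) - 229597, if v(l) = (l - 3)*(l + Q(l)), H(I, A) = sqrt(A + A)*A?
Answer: -230969 + 4781*sqrt(14) ≈ -2.1308e+5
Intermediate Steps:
H(I, A) = sqrt(2)*A**(3/2) (H(I, A) = sqrt(2*A)*A = (sqrt(2)*sqrt(A))*A = sqrt(2)*A**(3/2))
v(l) = (-3 + l)*(l + l**2) (v(l) = (l - 3)*(l + l**2) = (-3 + l)*(l + l**2))
v(H(27, 7)) - 229597 = (sqrt(2)*7**(3/2))*(-3 + (sqrt(2)*7**(3/2))**2 - 2*sqrt(2)*7**(3/2)) - 229597 = (sqrt(2)*(7*sqrt(7)))*(-3 + (sqrt(2)*(7*sqrt(7)))**2 - 2*sqrt(2)*7*sqrt(7)) - 229597 = (7*sqrt(14))*(-3 + (7*sqrt(14))**2 - 14*sqrt(14)) - 229597 = (7*sqrt(14))*(-3 + 686 - 14*sqrt(14)) - 229597 = (7*sqrt(14))*(683 - 14*sqrt(14)) - 229597 = 7*sqrt(14)*(683 - 14*sqrt(14)) - 229597 = -229597 + 7*sqrt(14)*(683 - 14*sqrt(14))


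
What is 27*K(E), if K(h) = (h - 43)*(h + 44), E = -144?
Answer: 504900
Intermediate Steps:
K(h) = (-43 + h)*(44 + h)
27*K(E) = 27*(-1892 - 144 + (-144)²) = 27*(-1892 - 144 + 20736) = 27*18700 = 504900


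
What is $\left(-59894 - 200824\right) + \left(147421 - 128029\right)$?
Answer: $-241326$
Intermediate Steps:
$\left(-59894 - 200824\right) + \left(147421 - 128029\right) = -260718 + 19392 = -241326$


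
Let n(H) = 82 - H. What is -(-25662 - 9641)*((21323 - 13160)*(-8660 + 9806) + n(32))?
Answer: 330254198944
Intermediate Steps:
-(-25662 - 9641)*((21323 - 13160)*(-8660 + 9806) + n(32)) = -(-25662 - 9641)*((21323 - 13160)*(-8660 + 9806) + (82 - 1*32)) = -(-35303)*(8163*1146 + (82 - 32)) = -(-35303)*(9354798 + 50) = -(-35303)*9354848 = -1*(-330254198944) = 330254198944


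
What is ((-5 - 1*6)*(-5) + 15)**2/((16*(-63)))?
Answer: -175/36 ≈ -4.8611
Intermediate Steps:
((-5 - 1*6)*(-5) + 15)**2/((16*(-63))) = ((-5 - 6)*(-5) + 15)**2/(-1008) = (-11*(-5) + 15)**2*(-1/1008) = (55 + 15)**2*(-1/1008) = 70**2*(-1/1008) = 4900*(-1/1008) = -175/36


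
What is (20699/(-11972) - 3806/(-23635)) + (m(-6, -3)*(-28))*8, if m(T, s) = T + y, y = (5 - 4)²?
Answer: 316469550967/282958220 ≈ 1118.4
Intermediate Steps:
y = 1 (y = 1² = 1)
m(T, s) = 1 + T (m(T, s) = T + 1 = 1 + T)
(20699/(-11972) - 3806/(-23635)) + (m(-6, -3)*(-28))*8 = (20699/(-11972) - 3806/(-23635)) + ((1 - 6)*(-28))*8 = (20699*(-1/11972) - 3806*(-1/23635)) - 5*(-28)*8 = (-20699/11972 + 3806/23635) + 140*8 = -443655433/282958220 + 1120 = 316469550967/282958220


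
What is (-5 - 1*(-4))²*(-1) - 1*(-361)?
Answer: 360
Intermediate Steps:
(-5 - 1*(-4))²*(-1) - 1*(-361) = (-5 + 4)²*(-1) + 361 = (-1)²*(-1) + 361 = 1*(-1) + 361 = -1 + 361 = 360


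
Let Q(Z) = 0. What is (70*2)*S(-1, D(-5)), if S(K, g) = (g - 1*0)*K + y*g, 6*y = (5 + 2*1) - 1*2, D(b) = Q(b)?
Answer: 0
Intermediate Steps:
D(b) = 0
y = ⅚ (y = ((5 + 2*1) - 1*2)/6 = ((5 + 2) - 2)/6 = (7 - 2)/6 = (⅙)*5 = ⅚ ≈ 0.83333)
S(K, g) = 5*g/6 + K*g (S(K, g) = (g - 1*0)*K + 5*g/6 = (g + 0)*K + 5*g/6 = g*K + 5*g/6 = K*g + 5*g/6 = 5*g/6 + K*g)
(70*2)*S(-1, D(-5)) = (70*2)*((⅙)*0*(5 + 6*(-1))) = 140*((⅙)*0*(5 - 6)) = 140*((⅙)*0*(-1)) = 140*0 = 0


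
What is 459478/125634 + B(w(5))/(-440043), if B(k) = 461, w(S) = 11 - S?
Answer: 11229564460/3071353459 ≈ 3.6562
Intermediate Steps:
459478/125634 + B(w(5))/(-440043) = 459478/125634 + 461/(-440043) = 459478*(1/125634) + 461*(-1/440043) = 229739/62817 - 461/440043 = 11229564460/3071353459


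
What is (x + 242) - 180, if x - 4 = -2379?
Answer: -2313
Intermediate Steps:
x = -2375 (x = 4 - 2379 = -2375)
(x + 242) - 180 = (-2375 + 242) - 180 = -2133 - 180 = -2313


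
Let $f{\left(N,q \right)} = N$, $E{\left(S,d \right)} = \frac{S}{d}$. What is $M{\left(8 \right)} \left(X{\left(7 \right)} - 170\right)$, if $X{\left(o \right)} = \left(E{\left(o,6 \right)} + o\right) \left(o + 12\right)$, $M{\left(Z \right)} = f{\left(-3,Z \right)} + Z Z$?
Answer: $- \frac{5429}{6} \approx -904.83$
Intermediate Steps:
$M{\left(Z \right)} = -3 + Z^{2}$ ($M{\left(Z \right)} = -3 + Z Z = -3 + Z^{2}$)
$X{\left(o \right)} = \frac{7 o \left(12 + o\right)}{6}$ ($X{\left(o \right)} = \left(\frac{o}{6} + o\right) \left(o + 12\right) = \left(o \frac{1}{6} + o\right) \left(12 + o\right) = \left(\frac{o}{6} + o\right) \left(12 + o\right) = \frac{7 o}{6} \left(12 + o\right) = \frac{7 o \left(12 + o\right)}{6}$)
$M{\left(8 \right)} \left(X{\left(7 \right)} - 170\right) = \left(-3 + 8^{2}\right) \left(\frac{7}{6} \cdot 7 \left(12 + 7\right) - 170\right) = \left(-3 + 64\right) \left(\frac{7}{6} \cdot 7 \cdot 19 - 170\right) = 61 \left(\frac{931}{6} - 170\right) = 61 \left(- \frac{89}{6}\right) = - \frac{5429}{6}$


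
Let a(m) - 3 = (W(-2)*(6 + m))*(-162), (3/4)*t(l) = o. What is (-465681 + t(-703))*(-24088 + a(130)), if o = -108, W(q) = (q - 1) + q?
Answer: -40095886875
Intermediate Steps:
W(q) = -1 + 2*q (W(q) = (-1 + q) + q = -1 + 2*q)
t(l) = -144 (t(l) = (4/3)*(-108) = -144)
a(m) = 4863 + 810*m (a(m) = 3 + ((-1 + 2*(-2))*(6 + m))*(-162) = 3 + ((-1 - 4)*(6 + m))*(-162) = 3 - 5*(6 + m)*(-162) = 3 + (-30 - 5*m)*(-162) = 3 + (4860 + 810*m) = 4863 + 810*m)
(-465681 + t(-703))*(-24088 + a(130)) = (-465681 - 144)*(-24088 + (4863 + 810*130)) = -465825*(-24088 + (4863 + 105300)) = -465825*(-24088 + 110163) = -465825*86075 = -40095886875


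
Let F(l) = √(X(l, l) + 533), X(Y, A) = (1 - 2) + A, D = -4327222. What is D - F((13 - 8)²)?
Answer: -4327222 - √557 ≈ -4.3272e+6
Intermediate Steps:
X(Y, A) = -1 + A
F(l) = √(532 + l) (F(l) = √((-1 + l) + 533) = √(532 + l))
D - F((13 - 8)²) = -4327222 - √(532 + (13 - 8)²) = -4327222 - √(532 + 5²) = -4327222 - √(532 + 25) = -4327222 - √557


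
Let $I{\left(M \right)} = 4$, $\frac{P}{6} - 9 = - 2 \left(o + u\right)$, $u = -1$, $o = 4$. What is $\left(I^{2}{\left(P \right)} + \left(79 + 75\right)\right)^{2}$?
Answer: $28900$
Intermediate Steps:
$P = 18$ ($P = 54 + 6 \left(- 2 \left(4 - 1\right)\right) = 54 + 6 \left(\left(-2\right) 3\right) = 54 + 6 \left(-6\right) = 54 - 36 = 18$)
$\left(I^{2}{\left(P \right)} + \left(79 + 75\right)\right)^{2} = \left(4^{2} + \left(79 + 75\right)\right)^{2} = \left(16 + 154\right)^{2} = 170^{2} = 28900$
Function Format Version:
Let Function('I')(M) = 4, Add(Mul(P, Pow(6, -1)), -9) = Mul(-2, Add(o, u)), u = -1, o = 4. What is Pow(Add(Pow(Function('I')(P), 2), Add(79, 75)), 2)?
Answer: 28900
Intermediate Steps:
P = 18 (P = Add(54, Mul(6, Mul(-2, Add(4, -1)))) = Add(54, Mul(6, Mul(-2, 3))) = Add(54, Mul(6, -6)) = Add(54, -36) = 18)
Pow(Add(Pow(Function('I')(P), 2), Add(79, 75)), 2) = Pow(Add(Pow(4, 2), Add(79, 75)), 2) = Pow(Add(16, 154), 2) = Pow(170, 2) = 28900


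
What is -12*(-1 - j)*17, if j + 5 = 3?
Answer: -204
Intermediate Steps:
j = -2 (j = -5 + 3 = -2)
-12*(-1 - j)*17 = -12*(-1 - 1*(-2))*17 = -12*(-1 + 2)*17 = -12*1*17 = -12*17 = -204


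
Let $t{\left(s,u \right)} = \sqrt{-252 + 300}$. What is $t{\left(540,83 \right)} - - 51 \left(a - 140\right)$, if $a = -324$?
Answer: $-23664 + 4 \sqrt{3} \approx -23657.0$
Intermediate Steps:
$t{\left(s,u \right)} = 4 \sqrt{3}$ ($t{\left(s,u \right)} = \sqrt{48} = 4 \sqrt{3}$)
$t{\left(540,83 \right)} - - 51 \left(a - 140\right) = 4 \sqrt{3} - - 51 \left(-324 - 140\right) = 4 \sqrt{3} - \left(-51\right) \left(-464\right) = 4 \sqrt{3} - 23664 = -23664 + 4 \sqrt{3}$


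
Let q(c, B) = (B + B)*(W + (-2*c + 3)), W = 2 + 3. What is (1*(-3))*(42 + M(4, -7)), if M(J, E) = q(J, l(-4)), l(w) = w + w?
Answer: -126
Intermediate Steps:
l(w) = 2*w
W = 5
q(c, B) = 2*B*(8 - 2*c) (q(c, B) = (B + B)*(5 + (-2*c + 3)) = (2*B)*(5 + (3 - 2*c)) = (2*B)*(8 - 2*c) = 2*B*(8 - 2*c))
M(J, E) = -128 + 32*J (M(J, E) = 4*(2*(-4))*(4 - J) = 4*(-8)*(4 - J) = -128 + 32*J)
(1*(-3))*(42 + M(4, -7)) = (1*(-3))*(42 + (-128 + 32*4)) = -3*(42 + (-128 + 128)) = -3*(42 + 0) = -3*42 = -126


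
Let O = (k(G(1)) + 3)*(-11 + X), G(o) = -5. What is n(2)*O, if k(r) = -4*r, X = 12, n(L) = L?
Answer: 46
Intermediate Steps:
O = 23 (O = (-4*(-5) + 3)*(-11 + 12) = (20 + 3)*1 = 23*1 = 23)
n(2)*O = 2*23 = 46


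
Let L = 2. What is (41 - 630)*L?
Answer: -1178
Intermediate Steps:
(41 - 630)*L = (41 - 630)*2 = -589*2 = -1178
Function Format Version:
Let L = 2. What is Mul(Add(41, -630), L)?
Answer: -1178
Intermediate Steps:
Mul(Add(41, -630), L) = Mul(Add(41, -630), 2) = Mul(-589, 2) = -1178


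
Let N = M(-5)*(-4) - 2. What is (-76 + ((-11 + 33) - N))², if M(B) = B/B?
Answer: 2304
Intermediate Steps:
M(B) = 1
N = -6 (N = 1*(-4) - 2 = -4 - 2 = -6)
(-76 + ((-11 + 33) - N))² = (-76 + ((-11 + 33) - 1*(-6)))² = (-76 + (22 + 6))² = (-76 + 28)² = (-48)² = 2304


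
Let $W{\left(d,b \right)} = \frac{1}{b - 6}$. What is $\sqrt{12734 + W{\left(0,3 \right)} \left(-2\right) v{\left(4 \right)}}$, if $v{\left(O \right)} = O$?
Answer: $\frac{\sqrt{114630}}{3} \approx 112.86$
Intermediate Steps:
$W{\left(d,b \right)} = \frac{1}{-6 + b}$
$\sqrt{12734 + W{\left(0,3 \right)} \left(-2\right) v{\left(4 \right)}} = \sqrt{12734 + \frac{1}{-6 + 3} \left(-2\right) 4} = \sqrt{12734 + \frac{1}{-3} \left(-2\right) 4} = \sqrt{12734 + \left(- \frac{1}{3}\right) \left(-2\right) 4} = \sqrt{12734 + \frac{2}{3} \cdot 4} = \sqrt{12734 + \frac{8}{3}} = \sqrt{\frac{38210}{3}} = \frac{\sqrt{114630}}{3}$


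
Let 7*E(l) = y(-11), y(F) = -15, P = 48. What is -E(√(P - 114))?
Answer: 15/7 ≈ 2.1429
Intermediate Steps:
E(l) = -15/7 (E(l) = (⅐)*(-15) = -15/7)
-E(√(P - 114)) = -1*(-15/7) = 15/7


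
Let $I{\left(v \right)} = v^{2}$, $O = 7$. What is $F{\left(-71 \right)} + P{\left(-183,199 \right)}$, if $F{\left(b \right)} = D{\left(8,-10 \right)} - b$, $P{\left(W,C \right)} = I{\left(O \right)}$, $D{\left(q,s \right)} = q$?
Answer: $128$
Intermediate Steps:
$P{\left(W,C \right)} = 49$ ($P{\left(W,C \right)} = 7^{2} = 49$)
$F{\left(b \right)} = 8 - b$
$F{\left(-71 \right)} + P{\left(-183,199 \right)} = \left(8 - -71\right) + 49 = \left(8 + 71\right) + 49 = 79 + 49 = 128$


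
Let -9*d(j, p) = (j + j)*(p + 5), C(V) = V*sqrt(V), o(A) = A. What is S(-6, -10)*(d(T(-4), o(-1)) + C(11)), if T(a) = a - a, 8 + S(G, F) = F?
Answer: -198*sqrt(11) ≈ -656.69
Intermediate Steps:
S(G, F) = -8 + F
T(a) = 0
C(V) = V**(3/2)
d(j, p) = -2*j*(5 + p)/9 (d(j, p) = -(j + j)*(p + 5)/9 = -2*j*(5 + p)/9)
S(-6, -10)*(d(T(-4), o(-1)) + C(11)) = (-8 - 10)*(-2/9*0*(5 - 1) + 11**(3/2)) = -18*(-2/9*0*4 + 11*sqrt(11)) = -18*(0 + 11*sqrt(11)) = -198*sqrt(11)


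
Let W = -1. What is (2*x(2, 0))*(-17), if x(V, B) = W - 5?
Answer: 204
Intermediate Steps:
x(V, B) = -6 (x(V, B) = -1 - 5 = -6)
(2*x(2, 0))*(-17) = (2*(-6))*(-17) = -12*(-17) = 204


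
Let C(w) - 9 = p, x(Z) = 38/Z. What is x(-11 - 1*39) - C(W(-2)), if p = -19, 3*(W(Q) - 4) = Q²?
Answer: 231/25 ≈ 9.2400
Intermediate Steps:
W(Q) = 4 + Q²/3
C(w) = -10 (C(w) = 9 - 19 = -10)
x(-11 - 1*39) - C(W(-2)) = 38/(-11 - 1*39) - 1*(-10) = 38/(-11 - 39) + 10 = 38/(-50) + 10 = 38*(-1/50) + 10 = -19/25 + 10 = 231/25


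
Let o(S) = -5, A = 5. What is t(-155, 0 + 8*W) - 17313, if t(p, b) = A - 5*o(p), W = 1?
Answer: -17283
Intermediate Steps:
t(p, b) = 30 (t(p, b) = 5 - 5*(-5) = 5 + 25 = 30)
t(-155, 0 + 8*W) - 17313 = 30 - 17313 = -17283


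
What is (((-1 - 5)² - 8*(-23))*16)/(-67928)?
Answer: -440/8491 ≈ -0.051820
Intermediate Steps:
(((-1 - 5)² - 8*(-23))*16)/(-67928) = (((-6)² + 184)*16)*(-1/67928) = ((36 + 184)*16)*(-1/67928) = (220*16)*(-1/67928) = 3520*(-1/67928) = -440/8491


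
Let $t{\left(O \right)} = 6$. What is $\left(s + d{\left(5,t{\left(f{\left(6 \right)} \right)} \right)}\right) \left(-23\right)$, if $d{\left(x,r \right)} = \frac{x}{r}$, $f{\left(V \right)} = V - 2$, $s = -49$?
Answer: $\frac{6647}{6} \approx 1107.8$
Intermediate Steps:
$f{\left(V \right)} = -2 + V$
$\left(s + d{\left(5,t{\left(f{\left(6 \right)} \right)} \right)}\right) \left(-23\right) = \left(-49 + \frac{5}{6}\right) \left(-23\right) = \left(- \frac{289}{6}\right) \left(-23\right) = \frac{6647}{6}$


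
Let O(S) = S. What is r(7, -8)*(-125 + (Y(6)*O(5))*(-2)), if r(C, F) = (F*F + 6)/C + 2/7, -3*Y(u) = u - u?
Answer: -9000/7 ≈ -1285.7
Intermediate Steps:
Y(u) = 0 (Y(u) = -(u - u)/3 = -⅓*0 = 0)
r(C, F) = 2/7 + (6 + F²)/C (r(C, F) = (F² + 6)/C + 2*(⅐) = (6 + F²)/C + 2/7 = 2/7 + (6 + F²)/C)
r(7, -8)*(-125 + (Y(6)*O(5))*(-2)) = ((6 + (-8)² + (2/7)*7)/7)*(-125 + (0*5)*(-2)) = ((6 + 64 + 2)/7)*(-125 + 0*(-2)) = ((⅐)*72)*(-125 + 0) = (72/7)*(-125) = -9000/7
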